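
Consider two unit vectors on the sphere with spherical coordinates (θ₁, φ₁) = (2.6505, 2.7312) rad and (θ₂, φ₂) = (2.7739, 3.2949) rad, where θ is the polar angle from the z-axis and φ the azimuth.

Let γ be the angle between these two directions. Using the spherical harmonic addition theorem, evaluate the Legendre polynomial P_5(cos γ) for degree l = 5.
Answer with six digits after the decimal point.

0.549959

Summing Y*_{l m}(θ₁,φ₁)·Y_{l m}(θ₂,φ₂) over m ∈ [−5, 5]; prefactor 4π/(2·5+1) = 1.142397:
  term(m=-5) = (-0.000029, -0.000010)   from Y*(Ω₁)=(0.005010, 0.009597), Y(Ω₂)=(-0.002006, 0.001932)
  term(m=-4) = (-0.000925, -0.001135)   from Y*(Ω₁)=(0.004527, 0.063854), Y(Ω₂)=(-0.018701, 0.013160)
  term(m=-3) = (-0.002869, -0.023737)   from Y*(Ω₁)=(-0.072501, 0.205207), Y(Ω₂)=(-0.098444, 0.048764)
  term(m=-2) = (0.062617, -0.131843)   from Y*(Ω₁)=(-0.301958, 0.324122), Y(Ω₂)=(-0.314119, 0.099450)
  term(m=-1) = (0.195585, -0.123632)   from Y*(Ω₁)=(-0.389400, 0.169427), Y(Ω₂)=(-0.538475, 0.083205)
  term(m=+0) = (-0.027350, 0.000000)   from Y*(Ω₁)=(0.138009, -0.000000), Y(Ω₂)=(-0.198174, 0.000000)
  term(m=+1) = (0.195585, 0.123632)   from Y*(Ω₁)=(0.389400, 0.169427), Y(Ω₂)=(0.538475, 0.083205)
  term(m=+2) = (0.062617, 0.131843)   from Y*(Ω₁)=(-0.301958, -0.324122), Y(Ω₂)=(-0.314119, -0.099450)
  term(m=+3) = (-0.002869, 0.023737)   from Y*(Ω₁)=(0.072501, 0.205207), Y(Ω₂)=(0.098444, 0.048764)
  term(m=+4) = (-0.000925, 0.001135)   from Y*(Ω₁)=(0.004527, -0.063854), Y(Ω₂)=(-0.018701, -0.013160)
  term(m=+5) = (-0.000029, 0.000010)   from Y*(Ω₁)=(-0.005010, 0.009597), Y(Ω₂)=(0.002006, 0.001932)
Total Σ_m = (0.481407, 0.000000). Multiply by 1.142397: (0.549959, 0.000000). P_5(cos γ) = 0.549959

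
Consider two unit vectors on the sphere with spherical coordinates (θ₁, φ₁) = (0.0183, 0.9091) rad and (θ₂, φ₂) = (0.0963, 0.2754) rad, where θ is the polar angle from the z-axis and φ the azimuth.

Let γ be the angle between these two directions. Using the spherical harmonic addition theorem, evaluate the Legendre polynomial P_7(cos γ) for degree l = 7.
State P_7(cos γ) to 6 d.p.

0.907444

Term-by-term m-sum for l=7 (normalisation 4π/15 = 0.837758):
  term(m=-7) = (-0.000000, -0.000000)   from Y*(Ω₁)=(0.000000, 0.000000), Y(Ω₂)=(-0.000000, -0.000000)
  term(m=-6) = (-0.000000, -0.000000)   from Y*(Ω₁)=(0.000000, -0.000000), Y(Ω₂)=(-0.000000, -0.000001)
  term(m=-5) = (-0.000000, -0.000000)   from Y*(Ω₁)=(-0.000000, -0.000000), Y(Ω₂)=(0.000007, -0.000035)
  term(m=-4) = (-0.000000, 0.000000)   from Y*(Ω₁)=(-0.000001, -0.000000), Y(Ω₂)=(0.000279, -0.000550)
  term(m=-3) = (-0.000000, 0.000000)   from Y*(Ω₁)=(-0.000050, 0.000022), Y(Ω₂)=(0.005197, -0.005639)
  term(m=-2) = (0.000050, 0.000160)   from Y*(Ω₁)=(-0.000615, 0.002435), Y(Ω₂)=(0.056907, -0.034953)
  term(m=-1) = (0.022190, 0.016305)   from Y*(Ω₁)=(0.045861, 0.058884), Y(Ω₂)=(0.355043, -0.100328)
  term(m=+0) = (1.038701, 0.000000)   from Y*(Ω₁)=(1.087432, -0.000000), Y(Ω₂)=(0.955187, 0.000000)
  term(m=+1) = (0.022190, -0.016305)   from Y*(Ω₁)=(-0.045861, 0.058884), Y(Ω₂)=(-0.355043, -0.100328)
  term(m=+2) = (0.000050, -0.000160)   from Y*(Ω₁)=(-0.000615, -0.002435), Y(Ω₂)=(0.056907, 0.034953)
  term(m=+3) = (-0.000000, -0.000000)   from Y*(Ω₁)=(0.000050, 0.000022), Y(Ω₂)=(-0.005197, -0.005639)
  term(m=+4) = (-0.000000, -0.000000)   from Y*(Ω₁)=(-0.000001, 0.000000), Y(Ω₂)=(0.000279, 0.000550)
  term(m=+5) = (-0.000000, 0.000000)   from Y*(Ω₁)=(0.000000, -0.000000), Y(Ω₂)=(-0.000007, -0.000035)
  term(m=+6) = (-0.000000, 0.000000)   from Y*(Ω₁)=(0.000000, 0.000000), Y(Ω₂)=(-0.000000, 0.000001)
  term(m=+7) = (-0.000000, 0.000000)   from Y*(Ω₁)=(-0.000000, 0.000000), Y(Ω₂)=(0.000000, -0.000000)
Σ over m = (1.083181, -0.000000); ×(4π/15) → (0.907444, -0.000000). Real part: 0.907444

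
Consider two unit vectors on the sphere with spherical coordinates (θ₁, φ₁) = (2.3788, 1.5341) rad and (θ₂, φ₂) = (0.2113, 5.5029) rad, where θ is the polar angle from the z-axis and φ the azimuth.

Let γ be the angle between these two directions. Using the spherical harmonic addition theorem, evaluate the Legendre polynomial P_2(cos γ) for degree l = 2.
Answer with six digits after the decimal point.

Term-by-term m-sum for l=2 (normalisation 4π/5 = 2.513274):
  m=-2: -0.183912+0.013522i × +0.000174+0.016990i = -0.000262-0.003122i  (running Σ = -0.000262-0.003122i)
  m=-1: -0.014157-0.385620i × +0.112594+0.111448i = +0.041383-0.044996i  (running Σ = +0.041121-0.048119i)
  m=0: +0.179077-0.000000i × +0.589164+0.000000i = +0.105506+0.000000i  (running Σ = +0.146627-0.048119i)
  m=1: +0.014157-0.385620i × -0.112594+0.111448i = +0.041383+0.044996i  (running Σ = +0.188009-0.003122i)
  m=2: -0.183912-0.013522i × +0.000174-0.016990i = -0.000262+0.003122i  (running Σ = +0.187748-0.000000i)
Accumulated sum +0.187748-0.000000i; after 4π/(2l+1) scaling, +0.471862-0.000000i ⇒ P_2 = 0.471862

0.471862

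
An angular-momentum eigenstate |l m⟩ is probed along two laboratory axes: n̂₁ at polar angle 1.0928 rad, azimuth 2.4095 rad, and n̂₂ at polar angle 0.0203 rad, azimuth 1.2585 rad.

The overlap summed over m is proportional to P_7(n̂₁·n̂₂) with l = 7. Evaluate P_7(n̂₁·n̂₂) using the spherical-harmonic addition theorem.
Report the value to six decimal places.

Summing Y*_{l m}(θ₁,φ₁)·Y_{l m}(θ₂,φ₂) over m ∈ [−7, 7]; prefactor 4π/(2·7+1) = 0.837758:
  m=-7: -0.087179-0.199349i × -0.000000-0.000000i = -0.000000+0.000000i  (running Σ = -0.000000+0.000000i)
  m=-6: -0.132605+0.400372i × +0.000000-0.000000i = +0.000000+0.000000i  (running Σ = +0.000000+0.000000i)
  m=-5: +0.307890-0.175825i × +0.000000-0.000000i = +0.000000-0.000000i  (running Σ = +0.000000-0.000000i)
  m=-4: +0.051102+0.011064i × +0.000000+0.000001i = +0.000000+0.000000i  (running Σ = +0.000000+0.000000i)
  m=-3: -0.206899-0.286477i × -0.000060+0.000044i = +0.000025+0.000008i  (running Σ = +0.000025+0.000008i)
  m=-2: -0.011311+0.105691i × -0.002506-0.001806i = +0.000219-0.000244i  (running Σ = +0.000244-0.000236i)
  m=-1: -0.230618+0.207255i × +0.025424-0.078746i = +0.010457+0.023430i  (running Σ = +0.010701+0.023193i)
  m=0: +0.147310-0.000000i × +1.086254+0.000000i = +0.160016+0.000000i  (running Σ = +0.170717+0.023193i)
  m=1: +0.230618+0.207255i × -0.025424-0.078746i = +0.010457-0.023430i  (running Σ = +0.181175-0.000236i)
  m=2: -0.011311-0.105691i × -0.002506+0.001806i = +0.000219+0.000244i  (running Σ = +0.181394+0.000008i)
  m=3: +0.206899-0.286477i × +0.000060+0.000044i = +0.000025-0.000008i  (running Σ = +0.181419+0.000000i)
  m=4: +0.051102-0.011064i × +0.000000-0.000001i = +0.000000-0.000000i  (running Σ = +0.181419-0.000000i)
  m=5: -0.307890-0.175825i × -0.000000-0.000000i = +0.000000+0.000000i  (running Σ = +0.181419+0.000000i)
  m=6: -0.132605-0.400372i × +0.000000+0.000000i = +0.000000-0.000000i  (running Σ = +0.181419+0.000000i)
  m=7: +0.087179-0.199349i × +0.000000-0.000000i = -0.000000-0.000000i  (running Σ = +0.181419-0.000000i)
Σ over m = +0.181419-0.000000i; ×(4π/15) → +0.151985-0.000000i. Real part: 0.151985

0.151985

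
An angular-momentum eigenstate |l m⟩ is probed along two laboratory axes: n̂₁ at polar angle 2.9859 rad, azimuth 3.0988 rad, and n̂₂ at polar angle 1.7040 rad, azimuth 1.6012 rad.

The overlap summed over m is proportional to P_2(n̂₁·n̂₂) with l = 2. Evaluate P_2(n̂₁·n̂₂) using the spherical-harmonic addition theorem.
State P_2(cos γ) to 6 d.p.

Summing Y*_{l m}(θ₁,φ₁)·Y_{l m}(θ₂,φ₂) over m ∈ [−2, 2]; prefactor 4π/(2·2+1) = 2.513274:
  m=-2: +0.009254-0.000794i × -0.378760+0.023060i = -0.003487+0.000514i  (running Σ = -0.003487+0.000514i)
  m=-1: +0.118237-0.005063i × +0.003091+0.101646i = +0.000880+0.012003i  (running Σ = -0.002607+0.012517i)
  m=0: +0.608032-0.000000i × -0.298702+0.000000i = -0.181621+0.000000i  (running Σ = -0.184227+0.012517i)
  m=1: -0.118237-0.005063i × -0.003091+0.101646i = +0.000880-0.012003i  (running Σ = -0.183347+0.000514i)
  m=2: +0.009254+0.000794i × -0.378760-0.023060i = -0.003487-0.000514i  (running Σ = -0.186834-0.000000i)
Σ over m = -0.186834-0.000000i; ×(4π/5) → -0.469565-0.000000i. Real part: -0.469565

-0.469565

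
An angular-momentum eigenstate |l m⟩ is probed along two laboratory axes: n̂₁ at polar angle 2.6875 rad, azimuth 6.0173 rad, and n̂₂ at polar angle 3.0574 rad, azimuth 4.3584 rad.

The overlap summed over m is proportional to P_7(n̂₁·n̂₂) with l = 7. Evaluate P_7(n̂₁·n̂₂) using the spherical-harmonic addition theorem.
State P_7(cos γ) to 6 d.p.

Expand P_7 via completeness: Σ_{m} conj(Y_{7,m}) at Ω₁ times Y_{7,m} at Ω₂ —
  m=-7: -0.00045 - 0.00150j × 0.00000 + 0.00000j = 0.00000 - 0.00000j  (running Σ = 0.00000 - 0.00000j)
  m=-6: 0.00029 + 0.01197j × -0.00000 + 0.00000j = -0.00000 - 0.00000j  (running Σ = -0.00000 - 0.00000j)
  m=-5: 0.01353 - 0.05496j × -0.00002 - 0.00000j = -0.00000 + 0.00000j  (running Σ = -0.00000 + 0.00000j)
  m=-4: -0.08894 + 0.16003j × -0.00006 - 0.00036j = 0.00006 + 0.00002j  (running Σ = 0.00006 + 0.00002j)
  m=-3: 0.28017 - 0.28713j × 0.00451 - 0.00251j = 0.00054 - 0.00200j  (running Σ = 0.00060 - 0.00197j)
  m=-2: -0.45306 + 0.26653j × 0.03917 + 0.03353j = -0.02668 - 0.00475j  (running Σ = -0.02608 - 0.00673j)
  m=-1: 0.19312 - 0.05259j × -0.11355 + 0.30726j = -0.00577 + 0.06531j  (running Σ = -0.03185 + 0.05859j)
  m=0: 0.40658 + 0.00000j × -0.98676 + 0.00000j = -0.40120 + 0.00000j  (running Σ = -0.43304 + 0.05859j)
  m=1: -0.19312 - 0.05259j × 0.11355 + 0.30726j = -0.00577 - 0.06531j  (running Σ = -0.43881 - 0.00673j)
  m=2: -0.45306 - 0.26653j × 0.03917 - 0.03353j = -0.02668 + 0.00475j  (running Σ = -0.46549 - 0.00197j)
  m=3: -0.28017 - 0.28713j × -0.00451 - 0.00251j = 0.00054 + 0.00200j  (running Σ = -0.46495 + 0.00002j)
  m=4: -0.08894 - 0.16003j × -0.00006 + 0.00036j = 0.00006 - 0.00002j  (running Σ = -0.46489 + 0.00000j)
  m=5: -0.01353 - 0.05496j × 0.00002 - 0.00000j = -0.00000 - 0.00000j  (running Σ = -0.46489 - 0.00000j)
  m=6: 0.00029 - 0.01197j × -0.00000 - 0.00000j = -0.00000 + 0.00000j  (running Σ = -0.46489 - 0.00000j)
  m=7: 0.00045 - 0.00150j × -0.00000 + 0.00000j = 0.00000 + 0.00000j  (running Σ = -0.46489 - 0.00000j)
Total Σ_m = -0.46489 - 0.00000j. Multiply by 0.837758: -0.38946 - 0.00000j. P_7(cos γ) = -0.389465

-0.389465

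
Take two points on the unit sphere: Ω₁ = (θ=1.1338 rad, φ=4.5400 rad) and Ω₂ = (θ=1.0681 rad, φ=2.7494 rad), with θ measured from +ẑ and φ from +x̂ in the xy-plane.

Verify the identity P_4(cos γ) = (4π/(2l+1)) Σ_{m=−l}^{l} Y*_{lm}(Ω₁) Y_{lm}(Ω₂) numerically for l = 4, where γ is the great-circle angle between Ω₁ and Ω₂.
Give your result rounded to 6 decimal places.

0.371448

Summing Y*_{l m}(θ₁,φ₁)·Y_{l m}(θ₂,φ₂) over m ∈ [−4, 4]; prefactor 4π/(2·4+1) = 1.396263:
  m=-4: Y*=+0.230071-0.189714i  Y=+0.000529+0.260933i  product +0.049624+0.059933i
  m=-3: Y*=+0.194794+0.342461i  Y=-0.155853-0.374652i  product +0.097945-0.126354i
  m=-2: Y*=-0.065595+0.023557i  Y=+0.113611+0.113381i  product -0.010123-0.004761i
  m=-1: Y*=+0.054337+0.312073i  Y=+0.253806+0.104979i  product -0.018970+0.084910i
  m=+0: Y*=-0.132293-0.000000i  Y=-0.219805+0.000000i  product +0.029079+0.000000i
  m=+1: Y*=-0.054337+0.312073i  Y=-0.253806+0.104979i  product -0.018970-0.084910i
  m=+2: Y*=-0.065595-0.023557i  Y=+0.113611-0.113381i  product -0.010123+0.004761i
  m=+3: Y*=-0.194794+0.342461i  Y=+0.155853-0.374652i  product +0.097945+0.126354i
  m=+4: Y*=+0.230071+0.189714i  Y=+0.000529-0.260933i  product +0.049624-0.059933i
Accumulated sum +0.266030-0.000000i; after 4π/(2l+1) scaling, +0.371448-0.000000i ⇒ P_4 = 0.371448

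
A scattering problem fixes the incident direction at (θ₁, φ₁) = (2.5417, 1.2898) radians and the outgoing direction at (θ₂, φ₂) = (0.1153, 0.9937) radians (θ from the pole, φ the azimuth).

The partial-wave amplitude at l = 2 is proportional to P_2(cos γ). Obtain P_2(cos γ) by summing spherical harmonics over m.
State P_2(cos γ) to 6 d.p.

Addition theorem: P_2(cos γ) = (4π/5) Σ_m Y*_{lm}(Ω₁) Y_{lm}(Ω₂), m = −2…2:
  m=-2: Y*=-0.104178+0.065604i  Y=-0.002069-0.004675i  product +0.000522+0.000351i
  m=-1: Y*=-0.099831-0.345874i  Y=+0.048169-0.073989i  product -0.030400-0.009274i
  m=+0: Y*=+0.329217-0.000000i  Y=+0.618260+0.000000i  product +0.203542+0.000000i
  m=+1: Y*=+0.099831-0.345874i  Y=-0.048169-0.073989i  product -0.030400+0.009274i
  m=+2: Y*=-0.104178-0.065604i  Y=-0.002069+0.004675i  product +0.000522-0.000351i
Σ over m = +0.143787-0.000000i; ×(4π/5) → +0.361376-0.000000i. Real part: 0.361376

0.361376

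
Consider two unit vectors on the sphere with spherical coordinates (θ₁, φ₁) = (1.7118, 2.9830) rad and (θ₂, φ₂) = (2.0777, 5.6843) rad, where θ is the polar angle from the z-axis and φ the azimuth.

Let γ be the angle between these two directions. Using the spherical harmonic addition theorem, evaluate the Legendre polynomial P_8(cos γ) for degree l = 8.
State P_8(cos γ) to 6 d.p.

0.286631

Addition theorem: P_8(cos γ) = (4π/17) Σ_m Y*_{lm}(Ω₁) Y_{lm}(Ω₂), m = −8…8:
  m=-8: 0.14157 - 0.45435j × 0.01383 - 0.17535j = -0.07772 - 0.03111j  (running Σ = -0.07772 - 0.03111j)
  m=-7: 0.12011 - 0.24204j × 0.19420 + 0.33902j = 0.10538 - 0.00628j  (running Σ = 0.02767 - 0.03739j)
  m=-6: -0.14482 + 0.20318j × -0.38336 - 0.18600j = 0.09331 - 0.05096j  (running Σ = 0.12098 - 0.08835j)
  m=-5: -0.20627 + 0.20942j × 0.10675 - 0.01582j = -0.01871 + 0.02562j  (running Σ = 0.10227 - 0.06273j)
  m=-4: 0.13401 - 0.09861j × 0.22020 - 0.20351j = 0.00944 - 0.04899j  (running Σ = 0.11171 - 0.11171j)
  m=-3: 0.26494 - 0.13651j × -0.06101 + 0.26551j = 0.02008 + 0.07867j  (running Σ = 0.13179 - 0.03304j)
  m=-2: -0.12104 + 0.03973j × 0.06347 + 0.16218j = -0.01413 - 0.01711j  (running Σ = 0.11767 - 0.05015j)
  m=-1: -0.29430 + 0.04707j × -0.25668 - 0.17518j = 0.08379 + 0.03948j  (running Σ = 0.20146 - 0.01067j)
  m=0: 0.11564 + 0.00000j × -0.13105 + 0.00000j = -0.01515 + 0.00000j  (running Σ = 0.18630 - 0.01067j)
  m=1: 0.29430 + 0.04707j × 0.25668 - 0.17518j = 0.08379 - 0.03948j  (running Σ = 0.27009 - 0.05015j)
  m=2: -0.12104 - 0.03973j × 0.06347 - 0.16218j = -0.01413 + 0.01711j  (running Σ = 0.25596 - 0.03304j)
  m=3: -0.26494 - 0.13651j × 0.06101 + 0.26551j = 0.02008 - 0.07867j  (running Σ = 0.27605 - 0.11171j)
  m=4: 0.13401 + 0.09861j × 0.22020 + 0.20351j = 0.00944 + 0.04899j  (running Σ = 0.28549 - 0.06273j)
  m=5: 0.20627 + 0.20942j × -0.10675 - 0.01582j = -0.01871 - 0.02562j  (running Σ = 0.26678 - 0.08835j)
  m=6: -0.14482 - 0.20318j × -0.38336 + 0.18600j = 0.09331 + 0.05096j  (running Σ = 0.36009 - 0.03739j)
  m=7: -0.12011 - 0.24204j × -0.19420 + 0.33902j = 0.10538 + 0.00628j  (running Σ = 0.46547 - 0.03111j)
  m=8: 0.14157 + 0.45435j × 0.01383 + 0.17535j = -0.07772 + 0.03111j  (running Σ = 0.38776 + 0.00000j)
Total Σ_m = 0.38776 + 0.00000j. Multiply by 0.739198: 0.28663 + 0.00000j. P_8(cos γ) = 0.286631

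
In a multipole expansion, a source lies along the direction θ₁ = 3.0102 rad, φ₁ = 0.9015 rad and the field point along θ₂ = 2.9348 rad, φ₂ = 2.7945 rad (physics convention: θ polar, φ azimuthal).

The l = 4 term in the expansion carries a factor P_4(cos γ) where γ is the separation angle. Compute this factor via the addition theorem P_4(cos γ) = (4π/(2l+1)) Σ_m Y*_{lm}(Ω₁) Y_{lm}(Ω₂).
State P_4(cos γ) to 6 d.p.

0.649368

Expand P_4 via completeness: Σ_{m} conj(Y_{4,m}) at Ω₁ times Y_{4,m} at Ω₂ —
  m=-4: Y*=-0.00012 - 0.00006j  Y=0.00014 + 0.00077j  product 0.00000 - 0.00000j
  m=-3: Y*=0.00253 - 0.00118j  Y=0.00536 + 0.00915j  product 0.00002 + 0.00002j
  m=-2: Y*=-0.00777 + 0.03286j  Y=0.06183 + 0.05147j  product -0.00217 + 0.00163j
  m=-1: Y*=-0.14792 - 0.18697j  Y=0.33121 + 0.11981j  product -0.02659 - 0.07965j
  m=+0: Y*=0.77474 + 0.00000j  Y=0.67448 + 0.00000j  product 0.52255 + 0.00000j
  m=+1: Y*=0.14792 - 0.18697j  Y=-0.33121 + 0.11981j  product -0.02659 + 0.07965j
  m=+2: Y*=-0.00777 - 0.03286j  Y=0.06183 - 0.05147j  product -0.00217 - 0.00163j
  m=+3: Y*=-0.00253 - 0.00118j  Y=-0.00536 + 0.00915j  product 0.00002 - 0.00002j
  m=+4: Y*=-0.00012 + 0.00006j  Y=0.00014 - 0.00077j  product 0.00000 + 0.00000j
Σ over m = 0.46508 + 0.00000j; ×(4π/9) → 0.64937 + 0.00000j. Real part: 0.649368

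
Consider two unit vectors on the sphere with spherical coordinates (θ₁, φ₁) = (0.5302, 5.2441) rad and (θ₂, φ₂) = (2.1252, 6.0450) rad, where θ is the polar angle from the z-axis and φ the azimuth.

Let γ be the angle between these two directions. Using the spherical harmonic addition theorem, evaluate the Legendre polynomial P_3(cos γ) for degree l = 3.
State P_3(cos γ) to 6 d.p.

Expand P_3 via completeness: Σ_{m} conj(Y_{3,m}) at Ω₁ times Y_{3,m} at Ω₂ —
  m=-3: Y*=-0.053943-0.001313i  Y=+0.193697+0.168028i  product -0.010228-0.009318i
  m=-2: Y*=-0.109556-0.197073i  Y=-0.345610-0.178337i  product +0.002718+0.087648i
  m=-1: Y*=+0.225495-0.383352i  Y=+0.102981+0.025003i  product +0.032807-0.033840i
  m=+0: Y*=+0.232219-0.000000i  Y=+0.317140+0.000000i  product +0.073646+0.000000i
  m=+1: Y*=-0.225495-0.383352i  Y=-0.102981+0.025003i  product +0.032807+0.033840i
  m=+2: Y*=-0.109556+0.197073i  Y=-0.345610+0.178337i  product +0.002718-0.087648i
  m=+3: Y*=+0.053943-0.001313i  Y=-0.193697+0.168028i  product -0.010228+0.009318i
Σ over m = +0.124240-0.000000i; ×(4π/7) → +0.223035-0.000000i. Real part: 0.223035

0.223035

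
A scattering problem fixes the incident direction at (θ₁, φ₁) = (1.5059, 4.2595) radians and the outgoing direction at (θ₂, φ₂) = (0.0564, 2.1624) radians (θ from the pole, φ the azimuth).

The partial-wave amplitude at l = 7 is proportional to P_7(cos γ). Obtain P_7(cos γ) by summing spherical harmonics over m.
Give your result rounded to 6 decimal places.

-0.078869

Summing Y*_{l m}(θ₁,φ₁)·Y_{l m}(θ₂,φ₂) over m ∈ [−7, 7]; prefactor 4π/(2·7+1) = 0.837758:
  m=-7: -0.014105-0.492516i × -0.000000-0.000000i = -0.000000+0.000000i  (running Σ = -0.000000+0.000000i)
  m=-6: +0.109188+0.049319i × +0.000000-0.000000i = +0.000000+0.000000i  (running Σ = +0.000000+0.000000i)
  m=-5: +0.263917-0.219444i × -0.000000+0.000002i = +0.000000+0.000001i  (running Σ = +0.000000+0.000001i)
  m=-4: +0.033142+0.134986i × -0.000053-0.000052i = +0.000005-0.000009i  (running Σ = +0.000006-0.000008i)
  m=-3: +0.292856+0.063072i × +0.001539-0.000318i = +0.000471+0.000004i  (running Σ = +0.000476-0.000004i)
  m=-2: -0.090653+0.115603i × -0.008901+0.021802i = -0.001714-0.003005i  (running Σ = -0.001237-0.003010i)
  m=-1: +0.123860+0.254529i × -0.125773-0.187195i = +0.032068-0.055199i  (running Σ = +0.030831-0.058208i)
  m=0: -0.149178-0.000000i × +1.044426+0.000000i = -0.155805-0.000000i  (running Σ = -0.124974-0.058208i)
  m=1: -0.123860+0.254529i × +0.125773-0.187195i = +0.032068+0.055199i  (running Σ = -0.092905-0.003010i)
  m=2: -0.090653-0.115603i × -0.008901-0.021802i = -0.001714+0.003005i  (running Σ = -0.094619-0.000004i)
  m=3: -0.292856+0.063072i × -0.001539-0.000318i = +0.000471-0.000004i  (running Σ = -0.094148-0.000008i)
  m=4: +0.033142-0.134986i × -0.000053+0.000052i = +0.000005+0.000009i  (running Σ = -0.094143+0.000001i)
  m=5: -0.263917-0.219444i × +0.000000+0.000002i = +0.000000-0.000001i  (running Σ = -0.094143+0.000000i)
  m=6: +0.109188-0.049319i × +0.000000+0.000000i = +0.000000-0.000000i  (running Σ = -0.094143+0.000000i)
  m=7: +0.014105-0.492516i × +0.000000-0.000000i = -0.000000-0.000000i  (running Σ = -0.094143+0.000000i)
Accumulated sum -0.094143+0.000000i; after 4π/(2l+1) scaling, -0.078869+0.000000i ⇒ P_7 = -0.078869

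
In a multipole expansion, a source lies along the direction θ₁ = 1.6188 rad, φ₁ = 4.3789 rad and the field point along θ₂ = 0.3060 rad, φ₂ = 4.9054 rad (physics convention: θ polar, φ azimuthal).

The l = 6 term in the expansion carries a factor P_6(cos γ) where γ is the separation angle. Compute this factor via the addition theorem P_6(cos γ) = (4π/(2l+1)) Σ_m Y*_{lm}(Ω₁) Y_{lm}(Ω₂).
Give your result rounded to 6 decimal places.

Term-by-term m-sum for l=6 (normalisation 4π/13 = 0.966644):
  m=-6: +0.200056+0.436053i × -0.000145+0.000331i = -0.000173+0.000003i  (running Σ = -0.000173+0.000003i)
  m=-5: +0.079467-0.007704i × +0.003254+0.002254i = +0.000276+0.000154i  (running Σ = +0.000103+0.000157i)
  m=-4: -0.081217+0.336482i × +0.018951-0.018451i = +0.004669+0.007875i  (running Σ = +0.004772+0.008032i)
  m=-3: +0.077993+0.050027i × -0.065060-0.099513i = -0.000096-0.011016i  (running Σ = +0.004676-0.002984i)
  m=-2: -0.244771+0.192720i × -0.326275+0.132602i = +0.054308-0.095337i  (running Σ = +0.058984-0.098321i)
  m=-1: +0.031873+0.092005i × +0.113607+0.581274i = -0.049859+0.028979i  (running Σ = +0.009125-0.069341i)
  m=0: -0.302583-0.000000i × +0.234852+0.000000i = -0.071062-0.000000i  (running Σ = -0.061937-0.069341i)
  m=1: -0.031873+0.092005i × -0.113607+0.581274i = -0.049859-0.028979i  (running Σ = -0.111796-0.098321i)
  m=2: -0.244771-0.192720i × -0.326275-0.132602i = +0.054308+0.095337i  (running Σ = -0.057489-0.002984i)
  m=3: -0.077993+0.050027i × +0.065060-0.099513i = -0.000096+0.011016i  (running Σ = -0.057585+0.008032i)
  m=4: -0.081217-0.336482i × +0.018951+0.018451i = +0.004669-0.007875i  (running Σ = -0.052915+0.000157i)
  m=5: -0.079467-0.007704i × -0.003254+0.002254i = +0.000276-0.000154i  (running Σ = -0.052639+0.000003i)
  m=6: +0.200056-0.436053i × -0.000145-0.000331i = -0.000173-0.000003i  (running Σ = -0.052812-0.000000i)
Σ over m = -0.052812-0.000000i; ×(4π/13) → -0.051051-0.000000i. Real part: -0.051051

-0.051051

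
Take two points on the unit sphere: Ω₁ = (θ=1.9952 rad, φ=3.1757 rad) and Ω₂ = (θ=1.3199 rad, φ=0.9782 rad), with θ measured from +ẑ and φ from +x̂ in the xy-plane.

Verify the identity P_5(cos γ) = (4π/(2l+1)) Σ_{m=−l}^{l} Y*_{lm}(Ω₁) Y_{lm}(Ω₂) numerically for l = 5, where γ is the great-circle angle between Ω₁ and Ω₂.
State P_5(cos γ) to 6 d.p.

Expand P_5 via completeness: Σ_{m} conj(Y_{5,m}) at Ω₁ times Y_{5,m} at Ω₂ —
  [-5]  conj(Y_{5,-5})(Ω₁) = -0.28745 - 0.04950j ; Y_{5,-5}(Ω₂) = 0.07033 + 0.38958j ; Δ = -0.00093 - 0.11547j
  [-4]  conj(Y_{5,-4})(Ω₁) = -0.41292 - 0.05669j ; Y_{5,-4}(Ω₂) = -0.23008 + 0.22364j ; Δ = 0.10768 - 0.07930j
  [-3]  conj(Y_{5,-3})(Ω₁) = -0.13700 - 0.01407j ; Y_{5,-3}(Ω₂) = 0.13702 + 0.02877j ; Δ = -0.01837 - 0.00587j
  [-2]  conj(Y_{5,-2})(Ω₁) = 0.28408 + 0.01941j ; Y_{5,-2}(Ω₂) = 0.12104 + 0.29819j ; Δ = 0.02860 + 0.08706j
  [-1]  conj(Y_{5,-1})(Ω₁) = 0.22463 + 0.00766j ; Y_{5,-1}(Ω₂) = 0.03757 - 0.05580j ; Δ = 0.00887 - 0.01225j
  [+0]  conj(Y_{5,0})(Ω₁) = -0.23800 + 0.00000j ; Y_{5,0}(Ω₂) = 0.31720 + 0.00000j ; Δ = -0.07549 + 0.00000j
  [+1]  conj(Y_{5,1})(Ω₁) = -0.22463 + 0.00766j ; Y_{5,1}(Ω₂) = -0.03757 - 0.05580j ; Δ = 0.00887 + 0.01225j
  [+2]  conj(Y_{5,2})(Ω₁) = 0.28408 - 0.01941j ; Y_{5,2}(Ω₂) = 0.12104 - 0.29819j ; Δ = 0.02860 - 0.08706j
  [+3]  conj(Y_{5,3})(Ω₁) = 0.13700 - 0.01407j ; Y_{5,3}(Ω₂) = -0.13702 + 0.02877j ; Δ = -0.01837 + 0.00587j
  [+4]  conj(Y_{5,4})(Ω₁) = -0.41292 + 0.05669j ; Y_{5,4}(Ω₂) = -0.23008 - 0.22364j ; Δ = 0.10768 + 0.07930j
  [+5]  conj(Y_{5,5})(Ω₁) = 0.28745 - 0.04950j ; Y_{5,5}(Ω₂) = -0.07033 + 0.38958j ; Δ = -0.00093 + 0.11547j
Accumulated sum 0.17620 + 0.00000j; after 4π/(2l+1) scaling, 0.20129 + 0.00000j ⇒ P_5 = 0.201290

0.201290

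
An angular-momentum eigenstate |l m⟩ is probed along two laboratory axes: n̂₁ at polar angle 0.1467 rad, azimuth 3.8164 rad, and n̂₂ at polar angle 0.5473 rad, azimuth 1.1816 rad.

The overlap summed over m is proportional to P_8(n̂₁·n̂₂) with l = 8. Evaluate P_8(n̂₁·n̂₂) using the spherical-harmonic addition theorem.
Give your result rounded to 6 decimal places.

Summing Y*_{l m}(θ₁,φ₁)·Y_{l m}(θ₂,φ₂) over m ∈ [−8, 8]; prefactor 4π/(2·8+1) = 0.739198:
  m=-8: Y*=0.00000 - 0.00000j  Y=-0.00277 + 0.00008j  product -0.00000 + 0.00000j
  m=-7: Y*=-0.00000 + 0.00000j  Y=-0.00737 - 0.01663j  product 0.00000 - 0.00000j
  m=-6: Y*=-0.00003 - 0.00004j  Y=0.05141 - 0.05362j  product -0.00000 - 0.00000j
  m=-5: Y*=0.00061 + 0.00014j  Y=0.19571 + 0.07708j  product 0.00011 + 0.00008j
  m=-4: Y*=-0.00528 + 0.00250j  Y=0.00577 + 0.41185j  product -0.00106 - 0.00216j
  m=-3: Y*=0.01763 - 0.03616j  Y=-0.46198 + 0.19707j  product -0.00102 + 0.02018j
  m=-2: Y*=0.04289 + 0.19075j  Y=-0.15378 - 0.15164j  product 0.02233 - 0.03584j
  m=-1: Y*=-0.46344 - 0.37081j  Y=-0.12076 + 0.29445j  product 0.16515 - 0.09168j
  m=+0: Y*=0.75399 + 0.00000j  Y=-0.33605 + 0.00000j  product -0.25338 + 0.00000j
  m=+1: Y*=0.46344 - 0.37081j  Y=0.12076 + 0.29445j  product 0.16515 + 0.09168j
  m=+2: Y*=0.04289 - 0.19075j  Y=-0.15378 + 0.15164j  product 0.02233 + 0.03584j
  m=+3: Y*=-0.01763 - 0.03616j  Y=0.46198 + 0.19707j  product -0.00102 - 0.02018j
  m=+4: Y*=-0.00528 - 0.00250j  Y=0.00577 - 0.41185j  product -0.00106 + 0.00216j
  m=+5: Y*=-0.00061 + 0.00014j  Y=-0.19571 + 0.07708j  product 0.00011 - 0.00008j
  m=+6: Y*=-0.00003 + 0.00004j  Y=0.05141 + 0.05362j  product -0.00000 + 0.00000j
  m=+7: Y*=0.00000 + 0.00000j  Y=0.00737 - 0.01663j  product 0.00000 + 0.00000j
  m=+8: Y*=0.00000 + 0.00000j  Y=-0.00277 - 0.00008j  product -0.00000 - 0.00000j
Σ over m = 0.11764 - 0.00000j; ×(4π/17) → 0.08696 - 0.00000j. Real part: 0.086956

0.086956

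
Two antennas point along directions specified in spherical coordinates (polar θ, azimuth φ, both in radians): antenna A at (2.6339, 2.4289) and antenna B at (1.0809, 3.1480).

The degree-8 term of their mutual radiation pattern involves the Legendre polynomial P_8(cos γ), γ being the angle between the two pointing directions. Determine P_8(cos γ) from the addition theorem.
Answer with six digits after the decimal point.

0.199742

Expand P_8 via completeness: Σ_{m} conj(Y_{8,m}) at Ω₁ times Y_{8,m} at Ω₂ —
  term(m=-8) = +0.000263+0.000154i   from Y*(Ω₁)=+0.001344+0.000884i, Y(Ω₂)=+0.189169-0.009705i
  term(m=-7) = -0.001476-0.004433i   from Y*(Ω₁)=+0.003157+0.011126i, Y(Ω₂)=-0.403625+0.018115i
  term(m=-6) = -0.008300+0.019754i   from Y*(Ω₁)=-0.021954+0.047094i, Y(Ω₂)=+0.412068-0.015849i
  term(m=-5) = +0.009635-0.004701i   from Y*(Ω₁)=-0.148858+0.066810i, Y(Ω₂)=-0.065672+0.002105i
  term(m=-4) = +0.111878+0.030385i   from Y*(Ω₁)=-0.344895-0.103230i, Y(Ω₂)=-0.321911+0.008252i
  term(m=-3) = -0.068175-0.102595i   from Y*(Ω₁)=-0.277506-0.435550i, Y(Ω₂)=+0.238474-0.004585i
  term(m=-2) = +0.009645-0.072309i   from Y*(Ω₁)=+0.049604-0.338722i, Y(Ω₂)=+0.213077-0.002731i
  term(m=-1) = +0.044593-0.039040i   from Y*(Ω₁)=-0.156830+0.135536i, Y(Ω₂)=-0.285924+0.001832i
  term(m=+0) = +0.074089+0.000000i   from Y*(Ω₁)=-0.425366-0.000000i, Y(Ω₂)=-0.174176+0.000000i
  term(m=+1) = +0.044593+0.039040i   from Y*(Ω₁)=+0.156830+0.135536i, Y(Ω₂)=+0.285924+0.001832i
  term(m=+2) = +0.009645+0.072309i   from Y*(Ω₁)=+0.049604+0.338722i, Y(Ω₂)=+0.213077+0.002731i
  term(m=+3) = -0.068175+0.102595i   from Y*(Ω₁)=+0.277506-0.435550i, Y(Ω₂)=-0.238474-0.004585i
  term(m=+4) = +0.111878-0.030385i   from Y*(Ω₁)=-0.344895+0.103230i, Y(Ω₂)=-0.321911-0.008252i
  term(m=+5) = +0.009635+0.004701i   from Y*(Ω₁)=+0.148858+0.066810i, Y(Ω₂)=+0.065672+0.002105i
  term(m=+6) = -0.008300-0.019754i   from Y*(Ω₁)=-0.021954-0.047094i, Y(Ω₂)=+0.412068+0.015849i
  term(m=+7) = -0.001476+0.004433i   from Y*(Ω₁)=-0.003157+0.011126i, Y(Ω₂)=+0.403625+0.018115i
  term(m=+8) = +0.000263-0.000154i   from Y*(Ω₁)=+0.001344-0.000884i, Y(Ω₂)=+0.189169+0.009705i
Total Σ_m = +0.270214-0.000000i. Multiply by 0.739198: +0.199742-0.000000i. P_8(cos γ) = 0.199742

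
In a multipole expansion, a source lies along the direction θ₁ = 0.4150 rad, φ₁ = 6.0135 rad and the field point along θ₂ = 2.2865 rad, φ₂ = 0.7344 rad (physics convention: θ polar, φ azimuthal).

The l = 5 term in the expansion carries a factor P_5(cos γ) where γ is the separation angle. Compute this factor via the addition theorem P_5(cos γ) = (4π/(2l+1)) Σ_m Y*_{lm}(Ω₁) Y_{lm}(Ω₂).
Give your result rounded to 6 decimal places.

-0.214479

Summing Y*_{l m}(θ₁,φ₁)·Y_{l m}(θ₂,φ₂) over m ∈ [−5, 5]; prefactor 4π/(2·5+1) = 1.142397:
  m=-5: Y*=(0.001091, -0.004824)  Y=(-0.097978, 0.057460)  product (0.000170, 0.000535)
  m=-4: Y*=(0.016769, -0.031283)  Y=(0.305833, 0.063268)  product (0.007108, -0.008507)
  m=-3: Y*=(0.102299, -0.107258)  Y=(-0.252619, -0.344729)  product (-0.062818, -0.008170)
  m=-2: Y*=(0.327154, -0.195826)  Y=(-0.018801, 0.183695)  product (0.029821, 0.063778)
  m=-1: Y*=(0.498267, -0.137731)  Y=(-0.203601, 0.183826)  product (-0.076129, 0.119636)
  m=+0: Y*=(0.060081, -0.000000)  Y=(0.265485, 0.000000)  product (0.015951, 0.000000)
  m=+1: Y*=(-0.498267, -0.137731)  Y=(0.203601, 0.183826)  product (-0.076129, -0.119636)
  m=+2: Y*=(0.327154, 0.195826)  Y=(-0.018801, -0.183695)  product (0.029821, -0.063778)
  m=+3: Y*=(-0.102299, -0.107258)  Y=(0.252619, -0.344729)  product (-0.062818, 0.008170)
  m=+4: Y*=(0.016769, 0.031283)  Y=(0.305833, -0.063268)  product (0.007108, 0.008507)
  m=+5: Y*=(-0.001091, -0.004824)  Y=(0.097978, 0.057460)  product (0.000170, -0.000535)
Total Σ_m = (-0.187744, 0.000000). Multiply by 1.142397: (-0.214479, 0.000000). P_5(cos γ) = -0.214479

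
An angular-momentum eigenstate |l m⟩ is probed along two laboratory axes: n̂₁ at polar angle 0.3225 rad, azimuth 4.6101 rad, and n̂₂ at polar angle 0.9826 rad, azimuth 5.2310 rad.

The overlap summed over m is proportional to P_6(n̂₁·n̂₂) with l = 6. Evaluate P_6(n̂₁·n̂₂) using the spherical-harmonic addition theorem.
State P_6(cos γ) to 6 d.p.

Expand P_6 via completeness: Σ_{m} conj(Y_{6,m}) at Ω₁ times Y_{6,m} at Ω₂ —
  m=-6: Y*=-0.000400+0.000282i  Y=+0.160099+0.004793i  product -0.000065+0.000043i
  m=-5: Y*=-0.002484-0.004426i  Y=+0.192961-0.315763i  product -0.001877-0.000070i
  m=-4: Y*=+0.029379-0.012740i  Y=-0.196862-0.357249i  product -0.010335-0.007988i
  m=-3: Y*=+0.040967+0.129282i  Y=-0.080445-0.001204i  product -0.003140-0.010449i
  m=-2: Y*=-0.368754+0.076509i  Y=+0.162095-0.274399i  product -0.038779+0.113588i
  m=-1: Y*=-0.059645-0.581070i  Y=-0.104467-0.183045i  product -0.100131+0.071620i
  m=+0: Y*=+0.171914-0.000000i  Y=+0.267641+0.000000i  product +0.046011+0.000000i
  m=+1: Y*=+0.059645-0.581070i  Y=+0.104467-0.183045i  product -0.100131-0.071620i
  m=+2: Y*=-0.368754-0.076509i  Y=+0.162095+0.274399i  product -0.038779-0.113588i
  m=+3: Y*=-0.040967+0.129282i  Y=+0.080445-0.001204i  product -0.003140+0.010449i
  m=+4: Y*=+0.029379+0.012740i  Y=-0.196862+0.357249i  product -0.010335+0.007988i
  m=+5: Y*=+0.002484-0.004426i  Y=-0.192961-0.315763i  product -0.001877+0.000070i
  m=+6: Y*=-0.000400-0.000282i  Y=+0.160099-0.004793i  product -0.000065-0.000043i
Accumulated sum -0.262644+0.000000i; after 4π/(2l+1) scaling, -0.253883+0.000000i ⇒ P_6 = -0.253883

-0.253883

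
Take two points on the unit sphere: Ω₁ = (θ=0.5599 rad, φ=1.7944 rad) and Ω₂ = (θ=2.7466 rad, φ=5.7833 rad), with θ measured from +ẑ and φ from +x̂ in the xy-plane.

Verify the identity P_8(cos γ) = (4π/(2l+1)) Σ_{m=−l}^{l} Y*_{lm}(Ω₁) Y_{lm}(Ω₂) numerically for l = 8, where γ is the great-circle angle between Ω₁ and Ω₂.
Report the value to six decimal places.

-0.382921

Addition theorem: P_8(cos γ) = (4π/17) Σ_m Y*_{lm}(Ω₁) Y_{lm}(Ω₂), m = −8…8:
  m=-8: Y*=-0.000706+0.003186i  Y=-0.000162-0.000187i  product +0.000001-0.000000i
  m=-7: Y*=+0.020821-0.000116i  Y=+0.002227+0.000832i  product +0.000046+0.000017i
  m=-6: Y*=-0.018747-0.080367i  Y=-0.014249+0.002041i  product +0.000431+0.001107i
  m=-5: Y*=-0.203394+0.098948i  Y=+0.049587-0.037087i  product -0.006416+0.012450i
  m=-4: Y*=+0.266818+0.332403i  Y=-0.080251+0.175564i  product -0.079771+0.020168i
  m=-3: Y*=+0.305686-0.385201i  Y=-0.029894-0.419499i  product -0.170730-0.116720i
  m=-2: Y*=-0.155997-0.074819i  Y=+0.303207+0.471979i  product -0.011987-0.096313i
  m=-1: Y*=+0.076621-0.336935i  Y=-0.206195-0.112614i  product -0.053743+0.060846i
  m=+0: Y*=-0.300525-0.000000i  Y=-0.420305+0.000000i  product +0.126312+0.000000i
  m=+1: Y*=-0.076621-0.336935i  Y=+0.206195-0.112614i  product -0.053743-0.060846i
  m=+2: Y*=-0.155997+0.074819i  Y=+0.303207-0.471979i  product -0.011987+0.096313i
  m=+3: Y*=-0.305686-0.385201i  Y=+0.029894-0.419499i  product -0.170730+0.116720i
  m=+4: Y*=+0.266818-0.332403i  Y=-0.080251-0.175564i  product -0.079771-0.020168i
  m=+5: Y*=+0.203394+0.098948i  Y=-0.049587-0.037087i  product -0.006416-0.012450i
  m=+6: Y*=-0.018747+0.080367i  Y=-0.014249-0.002041i  product +0.000431-0.001107i
  m=+7: Y*=-0.020821-0.000116i  Y=-0.002227+0.000832i  product +0.000046-0.000017i
  m=+8: Y*=-0.000706-0.003186i  Y=-0.000162+0.000187i  product +0.000001+0.000000i
Accumulated sum -0.518022+0.000000i; after 4π/(2l+1) scaling, -0.382921+0.000000i ⇒ P_8 = -0.382921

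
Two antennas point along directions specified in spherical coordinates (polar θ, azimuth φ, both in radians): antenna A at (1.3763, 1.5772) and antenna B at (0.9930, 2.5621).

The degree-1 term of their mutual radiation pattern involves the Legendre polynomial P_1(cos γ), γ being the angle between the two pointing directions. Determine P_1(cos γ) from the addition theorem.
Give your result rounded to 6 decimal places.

Term-by-term m-sum for l=1 (normalisation 4π/3 = 4.188790):
  m=-1: Y*=-0.002171+0.338973i  Y=-0.242161-0.158480i  product +0.054246-0.081742i
  m=+0: Y*=+0.094433-0.000000i  Y=+0.266865+0.000000i  product +0.025201+0.000000i
  m=+1: Y*=+0.002171+0.338973i  Y=+0.242161-0.158480i  product +0.054246+0.081742i
Accumulated sum +0.133693+0.000000i; after 4π/(2l+1) scaling, +0.560014+0.000000i ⇒ P_1 = 0.560014

0.560014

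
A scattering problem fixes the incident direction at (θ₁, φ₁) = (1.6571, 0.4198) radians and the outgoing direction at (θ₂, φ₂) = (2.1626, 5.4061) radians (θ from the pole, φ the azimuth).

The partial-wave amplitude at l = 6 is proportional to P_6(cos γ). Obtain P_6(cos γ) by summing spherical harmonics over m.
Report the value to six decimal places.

Term-by-term m-sum for l=6 (normalisation 4π/13 = 0.966644):
  m=-6: Y*=-0.38371 + 0.27555j  Y=0.08253 - 0.13457j  product 0.00541 + 0.07438j
  m=-5: Y*=0.07135 - 0.12229j  Y=0.11806 + 0.34811j  product 0.05099 + 0.01040j
  m=-4: Y*=0.03492 - 0.32088j  Y=-0.38291 - 0.14709j  product -0.06057 + 0.11773j
  m=-3: Y*=0.04964 + 0.15424j  Y=0.07672 - 0.04295j  product 0.01043 + 0.00970j
  m=-2: Y*=0.18739 + 0.20889j  Y=0.05750 - 0.31006j  product 0.07555 - 0.04609j
  m=-1: Y*=-0.15439 - 0.06891j  Y=0.13905 + 0.16721j  product -0.00995 - 0.03540j
  m=+0: Y*=-0.26935 + 0.00000j  Y=0.26263 + 0.00000j  product -0.07074 + 0.00000j
  m=+1: Y*=0.15439 - 0.06891j  Y=-0.13905 + 0.16721j  product -0.00995 + 0.03540j
  m=+2: Y*=0.18739 - 0.20889j  Y=0.05750 + 0.31006j  product 0.07555 + 0.04609j
  m=+3: Y*=-0.04964 + 0.15424j  Y=-0.07672 - 0.04295j  product 0.01043 - 0.00970j
  m=+4: Y*=0.03492 + 0.32088j  Y=-0.38291 + 0.14709j  product -0.06057 - 0.11773j
  m=+5: Y*=-0.07135 - 0.12229j  Y=-0.11806 + 0.34811j  product 0.05099 - 0.01040j
  m=+6: Y*=-0.38371 - 0.27555j  Y=0.08253 + 0.13457j  product 0.00541 - 0.07438j
Accumulated sum 0.07300 + 0.00000j; after 4π/(2l+1) scaling, 0.07057 + 0.00000j ⇒ P_6 = 0.070569

0.070569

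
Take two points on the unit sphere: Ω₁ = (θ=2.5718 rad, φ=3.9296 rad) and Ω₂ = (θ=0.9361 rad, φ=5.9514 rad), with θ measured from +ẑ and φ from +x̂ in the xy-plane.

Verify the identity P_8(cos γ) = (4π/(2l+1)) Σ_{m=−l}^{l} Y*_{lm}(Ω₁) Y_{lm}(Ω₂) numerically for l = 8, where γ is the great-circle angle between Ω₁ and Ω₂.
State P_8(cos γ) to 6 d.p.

0.315283

Addition theorem: P_8(cos γ) = (4π/17) Σ_m Y*_{lm}(Ω₁) Y_{lm}(Ω₂), m = −8…8:
  m=-8: +0.003696+0.000077i × -0.080515+0.042668i = -0.000301+0.000151i  (running Σ = -0.000301+0.000151i)
  m=-7: +0.016616-0.016020i × -0.183275+0.196062i = +0.000096+0.006194i  (running Σ = -0.000205+0.006345i)
  m=-6: +0.001399-0.089372i × -0.178801+0.400476i = +0.035541+0.016540i  (running Σ = +0.035336+0.022885i)
  m=-5: -0.166655-0.171061i × -0.032666+0.369701i = +0.068685-0.056024i  (running Σ = +0.104021-0.033139i)
  m=-4: -0.436578-0.004557i × -0.003663-0.014733i = +0.001532+0.006449i  (running Σ = +0.105553-0.026690i)
  m=-3: -0.343119+0.337789i × -0.194313-0.299555i = +0.167859+0.037146i  (running Σ = +0.273412+0.010456i)
  m=-2: -0.000724+0.138758i × -0.141567-0.110683i = +0.015461-0.019563i  (running Σ = +0.288873-0.009107i)
  m=-1: -0.256702-0.258045i × +0.267988+0.092327i = -0.044968-0.092854i  (running Σ = +0.243904-0.101961i)
  m=0: -0.270727-0.000000i × +0.226380+0.000000i = -0.061287-0.000000i  (running Σ = +0.182617-0.101961i)
  m=1: +0.256702-0.258045i × -0.267988+0.092327i = -0.044968+0.092854i  (running Σ = +0.137648-0.009107i)
  m=2: -0.000724-0.138758i × -0.141567+0.110683i = +0.015461+0.019563i  (running Σ = +0.153109+0.010456i)
  m=3: +0.343119+0.337789i × +0.194313-0.299555i = +0.167859-0.037146i  (running Σ = +0.320968-0.026690i)
  m=4: -0.436578+0.004557i × -0.003663+0.014733i = +0.001532-0.006449i  (running Σ = +0.322500-0.033139i)
  m=5: +0.166655-0.171061i × +0.032666+0.369701i = +0.068685+0.056024i  (running Σ = +0.391185+0.022885i)
  m=6: +0.001399+0.089372i × -0.178801-0.400476i = +0.035541-0.016540i  (running Σ = +0.426726+0.006345i)
  m=7: -0.016616-0.016020i × +0.183275+0.196062i = +0.000096-0.006194i  (running Σ = +0.426822+0.000151i)
  m=8: +0.003696-0.000077i × -0.080515-0.042668i = -0.000301-0.000151i  (running Σ = +0.426521-0.000000i)
Total Σ_m = +0.426521-0.000000i. Multiply by 0.739198: +0.315283-0.000000i. P_8(cos γ) = 0.315283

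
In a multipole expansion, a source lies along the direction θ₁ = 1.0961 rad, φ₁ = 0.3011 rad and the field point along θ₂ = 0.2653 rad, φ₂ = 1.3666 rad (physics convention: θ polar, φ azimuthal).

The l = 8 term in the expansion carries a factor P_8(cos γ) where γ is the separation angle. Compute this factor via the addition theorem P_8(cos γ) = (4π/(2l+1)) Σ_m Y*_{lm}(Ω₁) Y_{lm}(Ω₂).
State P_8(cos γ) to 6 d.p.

Term-by-term m-sum for l=8 (normalisation 4π/17 = 0.739198):
  m=-8: Y*=(-0.150051, 0.135040)  Y=(-0.000001, 0.000011)  product (-0.000001, -0.000002)
  m=-7: Y*=(-0.212239, 0.356567)  Y=(-0.000168, 0.000024)  product (0.000027, -0.000065)
  m=-6: Y*=(-0.092894, 0.386619)  Y=(-0.000537, -0.001492)  product (0.000627, -0.000069)
  m=-5: Y*=(0.001804, 0.027595)  Y=(0.009094, -0.005573)  product (0.000170, 0.000241)
  m=-4: Y*=(-0.120962, -0.315232)  Y=(0.036292, 0.038645)  product (0.007792, -0.016115)
  m=-3: Y*=(-0.126866, -0.160959)  Y=(-0.110160, 0.156749)  product (0.039206, -0.002155)
  m=-2: Y*=(0.201199, 0.138299)  Y=(-0.431554, -0.186743)  product (-0.061002, -0.097256)
  m=-1: Y*=(0.247336, 0.076808)  Y=(0.130058, -0.628051)  product (0.080407, -0.145350)
  m=+0: Y*=(-0.209362, -0.000000)  Y=(0.092741, 0.000000)  product (-0.019417, -0.000000)
  m=+1: Y*=(-0.247336, 0.076808)  Y=(-0.130058, -0.628051)  product (0.080407, 0.145350)
  m=+2: Y*=(0.201199, -0.138299)  Y=(-0.431554, 0.186743)  product (-0.061002, 0.097256)
  m=+3: Y*=(0.126866, -0.160959)  Y=(0.110160, 0.156749)  product (0.039206, 0.002155)
  m=+4: Y*=(-0.120962, 0.315232)  Y=(0.036292, -0.038645)  product (0.007792, 0.016115)
  m=+5: Y*=(-0.001804, 0.027595)  Y=(-0.009094, -0.005573)  product (0.000170, -0.000241)
  m=+6: Y*=(-0.092894, -0.386619)  Y=(-0.000537, 0.001492)  product (0.000627, 0.000069)
  m=+7: Y*=(0.212239, 0.356567)  Y=(0.000168, 0.000024)  product (0.000027, 0.000065)
  m=+8: Y*=(-0.150051, -0.135040)  Y=(-0.000001, -0.000011)  product (-0.000001, 0.000002)
Σ over m = (0.115035, -0.000000); ×(4π/17) → (0.085034, -0.000000). Real part: 0.085034

0.085034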